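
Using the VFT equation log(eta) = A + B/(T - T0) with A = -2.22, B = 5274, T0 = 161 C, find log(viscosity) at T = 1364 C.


VFT equation: log(eta) = A + B / (T - T0)
  T - T0 = 1364 - 161 = 1203
  B / (T - T0) = 5274 / 1203 = 4.384
  log(eta) = -2.22 + 4.384 = 2.164

2.164


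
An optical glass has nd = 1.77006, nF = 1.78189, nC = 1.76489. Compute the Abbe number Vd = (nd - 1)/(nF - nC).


Abbe number formula: Vd = (nd - 1) / (nF - nC)
  nd - 1 = 1.77006 - 1 = 0.77006
  nF - nC = 1.78189 - 1.76489 = 0.017
  Vd = 0.77006 / 0.017 = 45.3

45.3


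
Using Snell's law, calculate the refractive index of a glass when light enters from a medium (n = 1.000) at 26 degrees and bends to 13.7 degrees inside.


Apply Snell's law: n1 * sin(theta1) = n2 * sin(theta2)
  n2 = n1 * sin(theta1) / sin(theta2)
  sin(26) = 0.438371
  sin(13.7) = 0.236838
  n2 = 1.000 * 0.438371 / 0.236838 = 1.8509

1.8509


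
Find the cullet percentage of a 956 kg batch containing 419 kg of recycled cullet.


Cullet ratio = (cullet mass / total batch mass) * 100
  Ratio = 419 / 956 * 100 = 43.83%

43.83%


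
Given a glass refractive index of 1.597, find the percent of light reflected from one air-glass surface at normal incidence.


Fresnel reflectance at normal incidence:
  R = ((n - 1)/(n + 1))^2
  (n - 1)/(n + 1) = (1.597 - 1)/(1.597 + 1) = 0.229881
  R = 0.229881^2 = 0.0528453
  R(%) = 0.0528453 * 100 = 5.285%

5.285%


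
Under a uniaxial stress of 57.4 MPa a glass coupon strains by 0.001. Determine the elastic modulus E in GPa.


Young's modulus: E = stress / strain
  E = 57.4 MPa / 0.001 = 57400 MPa
Convert to GPa: 57400 / 1000 = 57.4 GPa

57.4 GPa


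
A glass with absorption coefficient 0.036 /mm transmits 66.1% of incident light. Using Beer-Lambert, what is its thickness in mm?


Rearrange T = exp(-alpha * thickness):
  thickness = -ln(T) / alpha
  T = 66.1/100 = 0.661
  ln(T) = -0.414
  -ln(T) = 0.414
  thickness = 0.414 / 0.036 = 11.5 mm

11.5 mm


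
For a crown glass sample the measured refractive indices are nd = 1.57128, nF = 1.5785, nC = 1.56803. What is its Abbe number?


Abbe number formula: Vd = (nd - 1) / (nF - nC)
  nd - 1 = 1.57128 - 1 = 0.57128
  nF - nC = 1.5785 - 1.56803 = 0.01047
  Vd = 0.57128 / 0.01047 = 54.56

54.56


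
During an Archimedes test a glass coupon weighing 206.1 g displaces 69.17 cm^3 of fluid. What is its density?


Use the definition of density:
  rho = mass / volume
  rho = 206.1 / 69.17 = 2.98 g/cm^3

2.98 g/cm^3


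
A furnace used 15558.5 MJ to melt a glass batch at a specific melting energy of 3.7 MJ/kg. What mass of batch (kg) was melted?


Rearrange E = m * s for m:
  m = E / s
  m = 15558.5 / 3.7 = 4205.0 kg

4205.0 kg


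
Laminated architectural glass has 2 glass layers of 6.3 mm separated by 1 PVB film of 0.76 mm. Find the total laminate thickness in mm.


Total thickness = glass contribution + PVB contribution
  Glass: 2 * 6.3 = 12.6 mm
  PVB: 1 * 0.76 = 0.76 mm
  Total = 12.6 + 0.76 = 13.36 mm

13.36 mm


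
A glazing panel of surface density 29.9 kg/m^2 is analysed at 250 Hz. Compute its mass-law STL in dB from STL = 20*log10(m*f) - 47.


Mass law: STL = 20 * log10(m * f) - 47
  m * f = 29.9 * 250 = 7475
  log10(7475) = 3.87361
  STL = 20 * 3.87361 - 47 = 77.4722 - 47 = 30.5 dB

30.5 dB


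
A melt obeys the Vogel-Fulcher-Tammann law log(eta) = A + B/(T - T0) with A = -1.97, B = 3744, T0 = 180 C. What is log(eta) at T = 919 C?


VFT equation: log(eta) = A + B / (T - T0)
  T - T0 = 919 - 180 = 739
  B / (T - T0) = 3744 / 739 = 5.066
  log(eta) = -1.97 + 5.066 = 3.096

3.096


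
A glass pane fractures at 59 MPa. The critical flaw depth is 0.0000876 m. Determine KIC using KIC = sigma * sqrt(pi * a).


Fracture toughness: KIC = sigma * sqrt(pi * a)
  pi * a = pi * 0.0000876 = 0.000275204
  sqrt(pi * a) = 0.016589
  KIC = 59 * 0.016589 = 0.979 MPa*sqrt(m)

0.979 MPa*sqrt(m)


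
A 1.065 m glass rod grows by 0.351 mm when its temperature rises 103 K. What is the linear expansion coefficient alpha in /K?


Rearrange dL = alpha * L0 * dT for alpha:
  alpha = dL / (L0 * dT)
  alpha = (0.351 / 1000) / (1.065 * 103) = 0.0000032 /K = 3.2 x 10^-6 /K

3.2 x 10^-6 /K


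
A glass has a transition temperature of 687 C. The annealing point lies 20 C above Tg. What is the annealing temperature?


The annealing temperature is Tg plus the offset:
  T_anneal = 687 + 20 = 707 C

707 C


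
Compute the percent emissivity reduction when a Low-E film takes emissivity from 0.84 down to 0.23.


Percentage reduction = (1 - coated/uncoated) * 100
  Ratio = 0.23 / 0.84 = 0.2738
  Reduction = (1 - 0.2738) * 100 = 72.6%

72.6%


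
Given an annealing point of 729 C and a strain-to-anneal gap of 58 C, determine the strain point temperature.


Strain point = annealing point - difference:
  T_strain = 729 - 58 = 671 C

671 C


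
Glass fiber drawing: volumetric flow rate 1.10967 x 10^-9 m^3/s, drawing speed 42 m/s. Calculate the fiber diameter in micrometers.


Cross-sectional area from continuity:
  A = Q / v = 1.10967 x 10^-9 / 42 = 2.642071 x 10^-11 m^2
Diameter from circular cross-section:
  d = sqrt(4A / pi) * 10^6 (m -> um)
  d = sqrt(4 * 2.642071 x 10^-11 / pi) * 10^6 = 5.8 um

5.8 um


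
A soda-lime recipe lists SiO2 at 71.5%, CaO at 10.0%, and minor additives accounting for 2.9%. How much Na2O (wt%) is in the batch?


Pieces sum to 100%:
  Na2O = 100 - (SiO2 + CaO + others)
  Na2O = 100 - (71.5 + 10.0 + 2.9) = 15.6%

15.6%


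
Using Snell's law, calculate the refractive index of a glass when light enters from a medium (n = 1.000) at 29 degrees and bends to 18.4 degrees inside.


Apply Snell's law: n1 * sin(theta1) = n2 * sin(theta2)
  n2 = n1 * sin(theta1) / sin(theta2)
  sin(29) = 0.48481
  sin(18.4) = 0.315649
  n2 = 1.000 * 0.48481 / 0.315649 = 1.5359

1.5359


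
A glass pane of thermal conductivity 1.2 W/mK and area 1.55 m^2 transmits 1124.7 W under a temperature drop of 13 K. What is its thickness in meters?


Fourier's law: t = k * A * dT / Q
  t = 1.2 * 1.55 * 13 / 1124.7
  t = 24.18 / 1124.7 = 0.0215 m

0.0215 m


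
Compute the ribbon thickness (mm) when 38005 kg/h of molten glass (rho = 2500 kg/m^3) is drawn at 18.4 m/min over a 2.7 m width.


Ribbon cross-section from mass balance:
  Volume rate = throughput / density = 38005 / 2500 = 15.202 m^3/h
  thickness = volume rate / (speed * 60 * width), i.e.
  thickness = throughput / (60 * speed * width * density) * 1000
  thickness = 38005 / (60 * 18.4 * 2.7 * 2500) * 1000 = 5.1 mm

5.1 mm


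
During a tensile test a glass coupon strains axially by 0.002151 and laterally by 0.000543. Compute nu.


Poisson's ratio: nu = lateral strain / axial strain
  nu = 0.000543 / 0.002151 = 0.2524

0.2524


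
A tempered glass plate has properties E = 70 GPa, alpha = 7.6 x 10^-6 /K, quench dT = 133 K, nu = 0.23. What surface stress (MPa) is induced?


Tempering stress: sigma = E * alpha * dT / (1 - nu)
  E (MPa) = 70 * 1000 = 70000
  Numerator = 70000 * (7.6 x 10^-6) * 133 = 70.756
  Denominator = 1 - 0.23 = 0.77
  sigma = 70.756 / 0.77 = 91.9 MPa

91.9 MPa


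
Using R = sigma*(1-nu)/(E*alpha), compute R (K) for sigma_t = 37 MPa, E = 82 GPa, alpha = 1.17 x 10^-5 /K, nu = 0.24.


Thermal shock resistance: R = sigma * (1 - nu) / (E * alpha)
  Numerator = 37 * (1 - 0.24) = 28.12
  Denominator = 82 * 1000 * (1.17 x 10^-5) = 0.9594
  R = 28.12 / 0.9594 = 29.3 K

29.3 K


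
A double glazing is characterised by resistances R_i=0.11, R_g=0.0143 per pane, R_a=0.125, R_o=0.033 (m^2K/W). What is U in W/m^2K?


Total thermal resistance (series):
  R_total = R_in + R_glass + R_air + R_glass + R_out
  R_total = 0.11 + 0.0143 + 0.125 + 0.0143 + 0.033 = 0.2966 m^2K/W
U-value = 1 / R_total = 1 / 0.2966 = 3.372 W/m^2K

3.372 W/m^2K


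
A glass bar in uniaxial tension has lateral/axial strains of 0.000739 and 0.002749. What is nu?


Poisson's ratio: nu = lateral strain / axial strain
  nu = 0.000739 / 0.002749 = 0.2688

0.2688


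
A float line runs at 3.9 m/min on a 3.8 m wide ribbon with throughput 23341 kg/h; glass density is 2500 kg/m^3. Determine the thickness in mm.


Ribbon cross-section from mass balance:
  Volume rate = throughput / density = 23341 / 2500 = 9.3364 m^3/h
  thickness = volume rate / (speed * 60 * width), i.e.
  thickness = throughput / (60 * speed * width * density) * 1000
  thickness = 23341 / (60 * 3.9 * 3.8 * 2500) * 1000 = 10.5 mm

10.5 mm


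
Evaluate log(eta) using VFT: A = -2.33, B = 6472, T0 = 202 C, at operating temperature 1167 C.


VFT equation: log(eta) = A + B / (T - T0)
  T - T0 = 1167 - 202 = 965
  B / (T - T0) = 6472 / 965 = 6.707
  log(eta) = -2.33 + 6.707 = 4.377

4.377


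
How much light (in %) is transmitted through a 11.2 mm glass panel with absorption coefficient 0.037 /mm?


Beer-Lambert law: T = exp(-alpha * thickness)
  exponent = -0.037 * 11.2 = -0.4144
  T = exp(-0.4144) = 0.6607
  Percentage = 0.6607 * 100 = 66.07%

66.07%


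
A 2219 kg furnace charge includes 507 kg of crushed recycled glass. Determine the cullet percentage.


Cullet ratio = (cullet mass / total batch mass) * 100
  Ratio = 507 / 2219 * 100 = 22.85%

22.85%


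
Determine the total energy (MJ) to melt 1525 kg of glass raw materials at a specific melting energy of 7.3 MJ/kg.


Total energy = mass * specific energy
  E = 1525 * 7.3 = 11132.5 MJ

11132.5 MJ


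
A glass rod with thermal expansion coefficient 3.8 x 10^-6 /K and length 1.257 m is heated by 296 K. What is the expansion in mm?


Thermal expansion formula: dL = alpha * L0 * dT
  dL = (3.8 x 10^-6) * 1.257 * 296 = 0.00141387 m
Convert to mm: 0.00141387 * 1000 = 1.4139 mm

1.4139 mm


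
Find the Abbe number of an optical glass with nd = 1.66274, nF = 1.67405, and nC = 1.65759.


Abbe number formula: Vd = (nd - 1) / (nF - nC)
  nd - 1 = 1.66274 - 1 = 0.66274
  nF - nC = 1.67405 - 1.65759 = 0.01646
  Vd = 0.66274 / 0.01646 = 40.26

40.26


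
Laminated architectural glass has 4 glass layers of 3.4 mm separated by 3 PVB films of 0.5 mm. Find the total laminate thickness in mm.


Total thickness = glass contribution + PVB contribution
  Glass: 4 * 3.4 = 13.6 mm
  PVB: 3 * 0.5 = 1.5 mm
  Total = 13.6 + 1.5 = 15.1 mm

15.1 mm


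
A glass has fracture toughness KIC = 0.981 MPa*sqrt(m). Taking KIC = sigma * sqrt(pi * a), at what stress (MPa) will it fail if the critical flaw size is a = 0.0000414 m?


Rearrange KIC = sigma * sqrt(pi * a):
  sigma = KIC / sqrt(pi * a)
  sqrt(pi * 0.0000414) = 0.011404
  sigma = 0.981 / 0.011404 = 86.02 MPa

86.02 MPa


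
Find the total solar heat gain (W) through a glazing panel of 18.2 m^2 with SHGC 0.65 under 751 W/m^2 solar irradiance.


Solar heat gain: Q = Area * SHGC * Irradiance
  Q = 18.2 * 0.65 * 751 = 8884.3 W

8884.3 W


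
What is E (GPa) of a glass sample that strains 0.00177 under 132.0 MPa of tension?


Young's modulus: E = stress / strain
  E = 132.0 MPa / 0.00177 = 74576.27 MPa
Convert to GPa: 74576.27 / 1000 = 74.58 GPa

74.58 GPa


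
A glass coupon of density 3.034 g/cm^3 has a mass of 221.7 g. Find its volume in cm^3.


Rearrange rho = m / V:
  V = m / rho
  V = 221.7 / 3.034 = 73.072 cm^3

73.072 cm^3


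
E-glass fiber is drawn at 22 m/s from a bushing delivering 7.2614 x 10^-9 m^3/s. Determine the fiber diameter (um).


Cross-sectional area from continuity:
  A = Q / v = 7.2614 x 10^-9 / 22 = 3.300636 x 10^-10 m^2
Diameter from circular cross-section:
  d = sqrt(4A / pi) * 10^6 (m -> um)
  d = sqrt(4 * 3.300636 x 10^-10 / pi) * 10^6 = 20.5 um

20.5 um


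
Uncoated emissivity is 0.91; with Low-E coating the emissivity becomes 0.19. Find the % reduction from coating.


Percentage reduction = (1 - coated/uncoated) * 100
  Ratio = 0.19 / 0.91 = 0.2088
  Reduction = (1 - 0.2088) * 100 = 79.1%

79.1%


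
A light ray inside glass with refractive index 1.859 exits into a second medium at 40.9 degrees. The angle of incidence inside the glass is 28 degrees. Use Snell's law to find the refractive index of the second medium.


Apply Snell's law: n1 * sin(theta1) = n2 * sin(theta2)
  n2 = n1 * sin(theta1) / sin(theta2)
  sin(28) = 0.469472
  sin(40.9) = 0.654741
  n2 = 1.859 * 0.469472 / 0.654741 = 1.333

1.333


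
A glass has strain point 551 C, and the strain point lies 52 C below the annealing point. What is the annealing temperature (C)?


T_anneal = T_strain + gap:
  T_anneal = 551 + 52 = 603 C

603 C


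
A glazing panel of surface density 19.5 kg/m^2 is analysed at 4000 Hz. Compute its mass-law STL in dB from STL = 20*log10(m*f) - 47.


Mass law: STL = 20 * log10(m * f) - 47
  m * f = 19.5 * 4000 = 78000
  log10(78000) = 4.89209
  STL = 20 * 4.89209 - 47 = 97.8418 - 47 = 50.8 dB

50.8 dB


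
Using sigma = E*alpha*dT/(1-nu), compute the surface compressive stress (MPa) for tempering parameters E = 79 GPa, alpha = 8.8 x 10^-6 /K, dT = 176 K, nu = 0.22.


Tempering stress: sigma = E * alpha * dT / (1 - nu)
  E (MPa) = 79 * 1000 = 79000
  Numerator = 79000 * (8.8 x 10^-6) * 176 = 122.3552
  Denominator = 1 - 0.22 = 0.78
  sigma = 122.3552 / 0.78 = 156.9 MPa

156.9 MPa


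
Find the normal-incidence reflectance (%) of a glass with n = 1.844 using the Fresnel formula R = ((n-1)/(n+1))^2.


Fresnel reflectance at normal incidence:
  R = ((n - 1)/(n + 1))^2
  (n - 1)/(n + 1) = (1.844 - 1)/(1.844 + 1) = 0.296765
  R = 0.296765^2 = 0.0880695
  R(%) = 0.0880695 * 100 = 8.807%

8.807%


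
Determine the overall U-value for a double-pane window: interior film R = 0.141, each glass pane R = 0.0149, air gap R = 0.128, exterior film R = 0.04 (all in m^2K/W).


Total thermal resistance (series):
  R_total = R_in + R_glass + R_air + R_glass + R_out
  R_total = 0.141 + 0.0149 + 0.128 + 0.0149 + 0.04 = 0.3388 m^2K/W
U-value = 1 / R_total = 1 / 0.3388 = 2.952 W/m^2K

2.952 W/m^2K


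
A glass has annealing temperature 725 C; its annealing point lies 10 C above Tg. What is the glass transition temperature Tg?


Rearrange T_anneal = Tg + offset for Tg:
  Tg = T_anneal - offset = 725 - 10 = 715 C

715 C


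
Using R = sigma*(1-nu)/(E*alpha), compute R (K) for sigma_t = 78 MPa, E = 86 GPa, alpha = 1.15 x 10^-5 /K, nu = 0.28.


Thermal shock resistance: R = sigma * (1 - nu) / (E * alpha)
  Numerator = 78 * (1 - 0.28) = 56.16
  Denominator = 86 * 1000 * (1.15 x 10^-5) = 0.989
  R = 56.16 / 0.989 = 56.8 K

56.8 K


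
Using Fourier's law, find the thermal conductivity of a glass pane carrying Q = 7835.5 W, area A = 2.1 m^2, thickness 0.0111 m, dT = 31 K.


Fourier's law rearranged: k = Q * t / (A * dT)
  Numerator = 7835.5 * 0.0111 = 86.97405
  Denominator = 2.1 * 31 = 65.1
  k = 86.97405 / 65.1 = 1.336 W/mK

1.336 W/mK


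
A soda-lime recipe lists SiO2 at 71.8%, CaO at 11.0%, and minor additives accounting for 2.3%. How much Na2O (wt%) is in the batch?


Pieces sum to 100%:
  Na2O = 100 - (SiO2 + CaO + others)
  Na2O = 100 - (71.8 + 11.0 + 2.3) = 14.9%

14.9%


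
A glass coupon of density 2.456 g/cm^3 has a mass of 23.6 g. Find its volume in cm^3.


Rearrange rho = m / V:
  V = m / rho
  V = 23.6 / 2.456 = 9.609 cm^3

9.609 cm^3


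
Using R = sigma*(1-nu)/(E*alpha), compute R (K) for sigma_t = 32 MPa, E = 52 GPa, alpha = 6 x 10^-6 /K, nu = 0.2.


Thermal shock resistance: R = sigma * (1 - nu) / (E * alpha)
  Numerator = 32 * (1 - 0.2) = 25.6
  Denominator = 52 * 1000 * (6 x 10^-6) = 0.312
  R = 25.6 / 0.312 = 82.1 K

82.1 K


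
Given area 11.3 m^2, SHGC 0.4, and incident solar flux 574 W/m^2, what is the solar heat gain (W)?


Solar heat gain: Q = Area * SHGC * Irradiance
  Q = 11.3 * 0.4 * 574 = 2594.5 W

2594.5 W


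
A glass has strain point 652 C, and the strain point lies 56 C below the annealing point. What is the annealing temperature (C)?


T_anneal = T_strain + gap:
  T_anneal = 652 + 56 = 708 C

708 C


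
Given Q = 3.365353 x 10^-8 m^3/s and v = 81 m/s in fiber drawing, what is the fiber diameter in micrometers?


Cross-sectional area from continuity:
  A = Q / v = 3.365353 x 10^-8 / 81 = 4.154757 x 10^-10 m^2
Diameter from circular cross-section:
  d = sqrt(4A / pi) * 10^6 (m -> um)
  d = sqrt(4 * 4.154757 x 10^-10 / pi) * 10^6 = 23.0 um

23.0 um


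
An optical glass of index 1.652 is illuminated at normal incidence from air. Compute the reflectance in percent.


Fresnel reflectance at normal incidence:
  R = ((n - 1)/(n + 1))^2
  (n - 1)/(n + 1) = (1.652 - 1)/(1.652 + 1) = 0.245852
  R = 0.245852^2 = 0.0604432
  R(%) = 0.0604432 * 100 = 6.044%

6.044%


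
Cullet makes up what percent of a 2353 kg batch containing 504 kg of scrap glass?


Cullet ratio = (cullet mass / total batch mass) * 100
  Ratio = 504 / 2353 * 100 = 21.42%

21.42%


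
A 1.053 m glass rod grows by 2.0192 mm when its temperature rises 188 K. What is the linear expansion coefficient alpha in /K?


Rearrange dL = alpha * L0 * dT for alpha:
  alpha = dL / (L0 * dT)
  alpha = (2.0192 / 1000) / (1.053 * 188) = 0.0000102 /K = 1.02 x 10^-5 /K

1.02 x 10^-5 /K


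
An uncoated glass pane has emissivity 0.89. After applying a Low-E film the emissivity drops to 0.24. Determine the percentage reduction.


Percentage reduction = (1 - coated/uncoated) * 100
  Ratio = 0.24 / 0.89 = 0.2697
  Reduction = (1 - 0.2697) * 100 = 73.0%

73.0%


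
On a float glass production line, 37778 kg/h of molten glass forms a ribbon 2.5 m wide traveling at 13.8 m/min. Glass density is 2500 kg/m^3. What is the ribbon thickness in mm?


Ribbon cross-section from mass balance:
  Volume rate = throughput / density = 37778 / 2500 = 15.1112 m^3/h
  thickness = volume rate / (speed * 60 * width), i.e.
  thickness = throughput / (60 * speed * width * density) * 1000
  thickness = 37778 / (60 * 13.8 * 2.5 * 2500) * 1000 = 7.3 mm

7.3 mm


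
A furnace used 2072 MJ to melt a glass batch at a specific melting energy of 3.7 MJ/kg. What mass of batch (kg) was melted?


Rearrange E = m * s for m:
  m = E / s
  m = 2072 / 3.7 = 560.0 kg

560.0 kg


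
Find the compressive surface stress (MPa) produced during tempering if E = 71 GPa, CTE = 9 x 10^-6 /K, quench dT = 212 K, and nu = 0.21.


Tempering stress: sigma = E * alpha * dT / (1 - nu)
  E (MPa) = 71 * 1000 = 71000
  Numerator = 71000 * (9 x 10^-6) * 212 = 135.468
  Denominator = 1 - 0.21 = 0.79
  sigma = 135.468 / 0.79 = 171.5 MPa

171.5 MPa


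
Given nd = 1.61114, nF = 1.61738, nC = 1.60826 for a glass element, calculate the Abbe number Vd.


Abbe number formula: Vd = (nd - 1) / (nF - nC)
  nd - 1 = 1.61114 - 1 = 0.61114
  nF - nC = 1.61738 - 1.60826 = 0.00912
  Vd = 0.61114 / 0.00912 = 67.01

67.01


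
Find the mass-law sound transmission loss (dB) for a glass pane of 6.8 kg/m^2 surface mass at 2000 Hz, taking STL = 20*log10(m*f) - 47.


Mass law: STL = 20 * log10(m * f) - 47
  m * f = 6.8 * 2000 = 13600
  log10(13600) = 4.13354
  STL = 20 * 4.13354 - 47 = 82.6708 - 47 = 35.7 dB

35.7 dB


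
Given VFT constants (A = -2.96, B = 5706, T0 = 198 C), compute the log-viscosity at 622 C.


VFT equation: log(eta) = A + B / (T - T0)
  T - T0 = 622 - 198 = 424
  B / (T - T0) = 5706 / 424 = 13.458
  log(eta) = -2.96 + 13.458 = 10.498

10.498


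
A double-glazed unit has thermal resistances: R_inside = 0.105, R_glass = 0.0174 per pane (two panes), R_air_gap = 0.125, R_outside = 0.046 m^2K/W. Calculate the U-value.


Total thermal resistance (series):
  R_total = R_in + R_glass + R_air + R_glass + R_out
  R_total = 0.105 + 0.0174 + 0.125 + 0.0174 + 0.046 = 0.3108 m^2K/W
U-value = 1 / R_total = 1 / 0.3108 = 3.218 W/m^2K

3.218 W/m^2K


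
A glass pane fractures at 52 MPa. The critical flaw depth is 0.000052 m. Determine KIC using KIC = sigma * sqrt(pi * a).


Fracture toughness: KIC = sigma * sqrt(pi * a)
  pi * a = pi * 0.000052 = 0.000163363
  sqrt(pi * a) = 0.012781
  KIC = 52 * 0.012781 = 0.665 MPa*sqrt(m)

0.665 MPa*sqrt(m)


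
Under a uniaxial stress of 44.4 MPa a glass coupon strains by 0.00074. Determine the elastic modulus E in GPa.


Young's modulus: E = stress / strain
  E = 44.4 MPa / 0.00074 = 60000 MPa
Convert to GPa: 60000 / 1000 = 60.0 GPa

60.0 GPa


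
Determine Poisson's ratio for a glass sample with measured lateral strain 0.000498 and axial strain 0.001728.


Poisson's ratio: nu = lateral strain / axial strain
  nu = 0.000498 / 0.001728 = 0.2882

0.2882


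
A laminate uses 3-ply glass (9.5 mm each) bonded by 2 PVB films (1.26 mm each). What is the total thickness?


Total thickness = glass contribution + PVB contribution
  Glass: 3 * 9.5 = 28.5 mm
  PVB: 2 * 1.26 = 2.52 mm
  Total = 28.5 + 2.52 = 31.02 mm

31.02 mm


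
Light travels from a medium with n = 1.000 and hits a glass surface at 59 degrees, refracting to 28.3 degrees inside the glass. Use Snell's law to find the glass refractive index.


Apply Snell's law: n1 * sin(theta1) = n2 * sin(theta2)
  n2 = n1 * sin(theta1) / sin(theta2)
  sin(59) = 0.857167
  sin(28.3) = 0.474088
  n2 = 1.000 * 0.857167 / 0.474088 = 1.808

1.808


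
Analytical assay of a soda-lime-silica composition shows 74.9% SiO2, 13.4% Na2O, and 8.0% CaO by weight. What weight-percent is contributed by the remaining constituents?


Sum the three major oxides:
  SiO2 + Na2O + CaO = 74.9 + 13.4 + 8.0 = 96.3%
Subtract from 100%:
  Others = 100 - 96.3 = 3.7%

3.7%


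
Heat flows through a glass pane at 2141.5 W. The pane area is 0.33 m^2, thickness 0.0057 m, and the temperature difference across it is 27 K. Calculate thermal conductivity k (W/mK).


Fourier's law rearranged: k = Q * t / (A * dT)
  Numerator = 2141.5 * 0.0057 = 12.20655
  Denominator = 0.33 * 27 = 8.91
  k = 12.20655 / 8.91 = 1.37 W/mK

1.37 W/mK


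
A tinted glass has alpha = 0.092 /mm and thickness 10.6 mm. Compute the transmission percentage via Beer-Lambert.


Beer-Lambert law: T = exp(-alpha * thickness)
  exponent = -0.092 * 10.6 = -0.9752
  T = exp(-0.9752) = 0.3771
  Percentage = 0.3771 * 100 = 37.71%

37.71%


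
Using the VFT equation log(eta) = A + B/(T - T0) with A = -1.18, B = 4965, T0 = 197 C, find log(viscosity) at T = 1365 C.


VFT equation: log(eta) = A + B / (T - T0)
  T - T0 = 1365 - 197 = 1168
  B / (T - T0) = 4965 / 1168 = 4.251
  log(eta) = -1.18 + 4.251 = 3.071

3.071


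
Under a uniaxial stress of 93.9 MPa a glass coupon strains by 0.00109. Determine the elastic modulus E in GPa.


Young's modulus: E = stress / strain
  E = 93.9 MPa / 0.00109 = 86146.79 MPa
Convert to GPa: 86146.79 / 1000 = 86.15 GPa

86.15 GPa


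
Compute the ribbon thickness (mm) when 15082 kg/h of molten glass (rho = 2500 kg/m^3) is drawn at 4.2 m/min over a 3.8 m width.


Ribbon cross-section from mass balance:
  Volume rate = throughput / density = 15082 / 2500 = 6.0328 m^3/h
  thickness = volume rate / (speed * 60 * width), i.e.
  thickness = throughput / (60 * speed * width * density) * 1000
  thickness = 15082 / (60 * 4.2 * 3.8 * 2500) * 1000 = 6.3 mm

6.3 mm


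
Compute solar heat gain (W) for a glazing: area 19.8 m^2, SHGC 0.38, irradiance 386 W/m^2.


Solar heat gain: Q = Area * SHGC * Irradiance
  Q = 19.8 * 0.38 * 386 = 2904.3 W

2904.3 W


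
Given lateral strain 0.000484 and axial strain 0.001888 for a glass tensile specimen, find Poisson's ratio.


Poisson's ratio: nu = lateral strain / axial strain
  nu = 0.000484 / 0.001888 = 0.2564

0.2564


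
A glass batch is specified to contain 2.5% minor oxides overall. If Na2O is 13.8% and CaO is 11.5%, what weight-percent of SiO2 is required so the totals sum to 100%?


Known pieces sum to 100%:
  SiO2 = 100 - (others + Na2O + CaO)
  SiO2 = 100 - (2.5 + 13.8 + 11.5) = 72.2%

72.2%


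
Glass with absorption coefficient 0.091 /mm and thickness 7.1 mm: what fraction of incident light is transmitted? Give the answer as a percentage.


Beer-Lambert law: T = exp(-alpha * thickness)
  exponent = -0.091 * 7.1 = -0.6461
  T = exp(-0.6461) = 0.5241
  Percentage = 0.5241 * 100 = 52.41%

52.41%


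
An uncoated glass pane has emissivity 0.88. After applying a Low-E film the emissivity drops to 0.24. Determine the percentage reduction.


Percentage reduction = (1 - coated/uncoated) * 100
  Ratio = 0.24 / 0.88 = 0.2727
  Reduction = (1 - 0.2727) * 100 = 72.7%

72.7%


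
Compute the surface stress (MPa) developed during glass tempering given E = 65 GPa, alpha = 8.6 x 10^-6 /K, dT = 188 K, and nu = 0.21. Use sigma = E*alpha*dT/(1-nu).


Tempering stress: sigma = E * alpha * dT / (1 - nu)
  E (MPa) = 65 * 1000 = 65000
  Numerator = 65000 * (8.6 x 10^-6) * 188 = 105.092
  Denominator = 1 - 0.21 = 0.79
  sigma = 105.092 / 0.79 = 133.0 MPa

133.0 MPa


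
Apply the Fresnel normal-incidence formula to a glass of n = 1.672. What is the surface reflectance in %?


Fresnel reflectance at normal incidence:
  R = ((n - 1)/(n + 1))^2
  (n - 1)/(n + 1) = (1.672 - 1)/(1.672 + 1) = 0.251497
  R = 0.251497^2 = 0.0632507
  R(%) = 0.0632507 * 100 = 6.325%

6.325%


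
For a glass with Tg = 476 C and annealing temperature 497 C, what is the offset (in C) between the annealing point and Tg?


Offset = T_anneal - Tg:
  offset = 497 - 476 = 21 C

21 C


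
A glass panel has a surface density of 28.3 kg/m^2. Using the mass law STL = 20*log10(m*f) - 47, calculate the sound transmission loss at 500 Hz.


Mass law: STL = 20 * log10(m * f) - 47
  m * f = 28.3 * 500 = 14150
  log10(14150) = 4.15076
  STL = 20 * 4.15076 - 47 = 83.0152 - 47 = 36.0 dB

36.0 dB


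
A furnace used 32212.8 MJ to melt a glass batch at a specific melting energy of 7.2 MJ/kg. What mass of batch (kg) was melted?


Rearrange E = m * s for m:
  m = E / s
  m = 32212.8 / 7.2 = 4474.0 kg

4474.0 kg


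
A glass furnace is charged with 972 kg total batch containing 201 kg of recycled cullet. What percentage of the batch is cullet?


Cullet ratio = (cullet mass / total batch mass) * 100
  Ratio = 201 / 972 * 100 = 20.68%

20.68%


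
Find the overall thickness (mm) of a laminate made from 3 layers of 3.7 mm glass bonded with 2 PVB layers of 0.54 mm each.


Total thickness = glass contribution + PVB contribution
  Glass: 3 * 3.7 = 11.1 mm
  PVB: 2 * 0.54 = 1.08 mm
  Total = 11.1 + 1.08 = 12.18 mm

12.18 mm


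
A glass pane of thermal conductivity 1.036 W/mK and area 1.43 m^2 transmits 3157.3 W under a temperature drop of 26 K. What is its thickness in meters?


Fourier's law: t = k * A * dT / Q
  t = 1.036 * 1.43 * 26 / 3157.3
  t = 38.51848 / 3157.3 = 0.0122 m

0.0122 m


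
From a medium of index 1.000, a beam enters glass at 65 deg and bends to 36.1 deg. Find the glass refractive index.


Apply Snell's law: n1 * sin(theta1) = n2 * sin(theta2)
  n2 = n1 * sin(theta1) / sin(theta2)
  sin(65) = 0.906308
  sin(36.1) = 0.589196
  n2 = 1.000 * 0.906308 / 0.589196 = 1.5382

1.5382


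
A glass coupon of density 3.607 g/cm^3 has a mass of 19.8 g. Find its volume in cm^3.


Rearrange rho = m / V:
  V = m / rho
  V = 19.8 / 3.607 = 5.489 cm^3

5.489 cm^3


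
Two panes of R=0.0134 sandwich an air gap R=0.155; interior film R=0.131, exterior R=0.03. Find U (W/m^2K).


Total thermal resistance (series):
  R_total = R_in + R_glass + R_air + R_glass + R_out
  R_total = 0.131 + 0.0134 + 0.155 + 0.0134 + 0.03 = 0.3428 m^2K/W
U-value = 1 / R_total = 1 / 0.3428 = 2.917 W/m^2K

2.917 W/m^2K


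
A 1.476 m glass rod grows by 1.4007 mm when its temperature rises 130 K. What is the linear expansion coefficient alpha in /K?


Rearrange dL = alpha * L0 * dT for alpha:
  alpha = dL / (L0 * dT)
  alpha = (1.4007 / 1000) / (1.476 * 130) = 0.0000073 /K = 7.3 x 10^-6 /K

7.3 x 10^-6 /K


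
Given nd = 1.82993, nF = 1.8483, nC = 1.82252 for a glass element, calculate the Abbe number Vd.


Abbe number formula: Vd = (nd - 1) / (nF - nC)
  nd - 1 = 1.82993 - 1 = 0.82993
  nF - nC = 1.8483 - 1.82252 = 0.02578
  Vd = 0.82993 / 0.02578 = 32.19

32.19


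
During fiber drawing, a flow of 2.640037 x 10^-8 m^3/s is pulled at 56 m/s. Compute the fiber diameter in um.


Cross-sectional area from continuity:
  A = Q / v = 2.640037 x 10^-8 / 56 = 4.714352 x 10^-10 m^2
Diameter from circular cross-section:
  d = sqrt(4A / pi) * 10^6 (m -> um)
  d = sqrt(4 * 4.714352 x 10^-10 / pi) * 10^6 = 24.5 um

24.5 um


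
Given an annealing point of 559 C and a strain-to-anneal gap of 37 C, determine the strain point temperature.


Strain point = annealing point - difference:
  T_strain = 559 - 37 = 522 C

522 C


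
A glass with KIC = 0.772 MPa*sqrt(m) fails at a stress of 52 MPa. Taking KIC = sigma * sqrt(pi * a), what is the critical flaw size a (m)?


Rearrange KIC = sigma * sqrt(pi * a):
  sqrt(pi * a) = KIC / sigma
  sqrt(pi * a) = 0.772 / 52 = 0.014846
  a = (KIC / sigma)^2 / pi
  a = 0.014846^2 / pi = 0.0000702 m

0.0000702 m


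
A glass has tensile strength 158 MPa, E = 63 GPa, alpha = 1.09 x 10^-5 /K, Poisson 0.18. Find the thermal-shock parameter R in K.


Thermal shock resistance: R = sigma * (1 - nu) / (E * alpha)
  Numerator = 158 * (1 - 0.18) = 129.56
  Denominator = 63 * 1000 * (1.09 x 10^-5) = 0.6867
  R = 129.56 / 0.6867 = 188.7 K

188.7 K


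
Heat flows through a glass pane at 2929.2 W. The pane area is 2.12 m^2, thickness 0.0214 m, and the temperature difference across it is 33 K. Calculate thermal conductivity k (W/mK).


Fourier's law rearranged: k = Q * t / (A * dT)
  Numerator = 2929.2 * 0.0214 = 62.68488
  Denominator = 2.12 * 33 = 69.96
  k = 62.68488 / 69.96 = 0.896 W/mK

0.896 W/mK


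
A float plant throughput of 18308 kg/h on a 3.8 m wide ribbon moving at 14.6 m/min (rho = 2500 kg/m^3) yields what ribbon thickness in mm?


Ribbon cross-section from mass balance:
  Volume rate = throughput / density = 18308 / 2500 = 7.3232 m^3/h
  thickness = volume rate / (speed * 60 * width), i.e.
  thickness = throughput / (60 * speed * width * density) * 1000
  thickness = 18308 / (60 * 14.6 * 3.8 * 2500) * 1000 = 2.2 mm

2.2 mm


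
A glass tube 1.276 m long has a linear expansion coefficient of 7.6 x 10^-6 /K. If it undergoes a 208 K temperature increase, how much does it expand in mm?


Thermal expansion formula: dL = alpha * L0 * dT
  dL = (7.6 x 10^-6) * 1.276 * 208 = 0.0020171 m
Convert to mm: 0.0020171 * 1000 = 2.0171 mm

2.0171 mm


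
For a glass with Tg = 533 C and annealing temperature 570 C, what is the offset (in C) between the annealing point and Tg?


Offset = T_anneal - Tg:
  offset = 570 - 533 = 37 C

37 C


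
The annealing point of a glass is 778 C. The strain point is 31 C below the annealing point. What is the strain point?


Strain point = annealing point - difference:
  T_strain = 778 - 31 = 747 C

747 C


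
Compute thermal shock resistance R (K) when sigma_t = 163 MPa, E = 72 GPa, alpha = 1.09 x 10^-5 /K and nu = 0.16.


Thermal shock resistance: R = sigma * (1 - nu) / (E * alpha)
  Numerator = 163 * (1 - 0.16) = 136.92
  Denominator = 72 * 1000 * (1.09 x 10^-5) = 0.7848
  R = 136.92 / 0.7848 = 174.5 K

174.5 K


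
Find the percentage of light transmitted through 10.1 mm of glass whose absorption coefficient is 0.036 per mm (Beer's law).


Beer-Lambert law: T = exp(-alpha * thickness)
  exponent = -0.036 * 10.1 = -0.3636
  T = exp(-0.3636) = 0.6952
  Percentage = 0.6952 * 100 = 69.52%

69.52%


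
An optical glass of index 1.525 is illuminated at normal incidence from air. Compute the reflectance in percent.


Fresnel reflectance at normal incidence:
  R = ((n - 1)/(n + 1))^2
  (n - 1)/(n + 1) = (1.525 - 1)/(1.525 + 1) = 0.207921
  R = 0.207921^2 = 0.0432311
  R(%) = 0.0432311 * 100 = 4.323%

4.323%


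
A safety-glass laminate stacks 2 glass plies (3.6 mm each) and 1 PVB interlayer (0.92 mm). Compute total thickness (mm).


Total thickness = glass contribution + PVB contribution
  Glass: 2 * 3.6 = 7.2 mm
  PVB: 1 * 0.92 = 0.92 mm
  Total = 7.2 + 0.92 = 8.12 mm

8.12 mm


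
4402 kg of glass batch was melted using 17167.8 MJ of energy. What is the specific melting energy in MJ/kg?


Rearrange E = m * s for s:
  s = E / m
  s = 17167.8 / 4402 = 3.9 MJ/kg

3.9 MJ/kg


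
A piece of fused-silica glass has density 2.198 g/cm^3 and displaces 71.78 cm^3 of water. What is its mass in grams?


Rearrange rho = m / V:
  m = rho * V
  m = 2.198 * 71.78 = 157.772 g

157.772 g


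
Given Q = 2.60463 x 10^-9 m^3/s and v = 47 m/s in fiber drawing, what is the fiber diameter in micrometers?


Cross-sectional area from continuity:
  A = Q / v = 2.60463 x 10^-9 / 47 = 5.541766 x 10^-11 m^2
Diameter from circular cross-section:
  d = sqrt(4A / pi) * 10^6 (m -> um)
  d = sqrt(4 * 5.541766 x 10^-11 / pi) * 10^6 = 8.4 um

8.4 um


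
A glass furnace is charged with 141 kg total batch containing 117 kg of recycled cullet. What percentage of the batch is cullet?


Cullet ratio = (cullet mass / total batch mass) * 100
  Ratio = 117 / 141 * 100 = 82.98%

82.98%


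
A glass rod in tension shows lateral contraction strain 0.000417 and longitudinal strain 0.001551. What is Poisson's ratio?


Poisson's ratio: nu = lateral strain / axial strain
  nu = 0.000417 / 0.001551 = 0.2689

0.2689


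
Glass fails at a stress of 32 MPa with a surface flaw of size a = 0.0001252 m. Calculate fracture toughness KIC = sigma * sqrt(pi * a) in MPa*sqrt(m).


Fracture toughness: KIC = sigma * sqrt(pi * a)
  pi * a = pi * 0.0001252 = 0.000393327
  sqrt(pi * a) = 0.019832
  KIC = 32 * 0.019832 = 0.635 MPa*sqrt(m)

0.635 MPa*sqrt(m)


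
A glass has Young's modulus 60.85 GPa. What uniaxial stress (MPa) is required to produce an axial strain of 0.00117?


Rearrange E = sigma / epsilon:
  sigma = E * epsilon
  E (MPa) = 60.85 * 1000 = 60850
  sigma = 60850 * 0.00117 = 71.19 MPa

71.19 MPa


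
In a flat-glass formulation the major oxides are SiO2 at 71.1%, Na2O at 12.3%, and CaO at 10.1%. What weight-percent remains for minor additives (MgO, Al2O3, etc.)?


Sum the three major oxides:
  SiO2 + Na2O + CaO = 71.1 + 12.3 + 10.1 = 93.5%
Subtract from 100%:
  Others = 100 - 93.5 = 6.5%

6.5%


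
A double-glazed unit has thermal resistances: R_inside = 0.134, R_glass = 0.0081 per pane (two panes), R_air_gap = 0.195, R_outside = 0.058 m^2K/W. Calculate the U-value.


Total thermal resistance (series):
  R_total = R_in + R_glass + R_air + R_glass + R_out
  R_total = 0.134 + 0.0081 + 0.195 + 0.0081 + 0.058 = 0.4032 m^2K/W
U-value = 1 / R_total = 1 / 0.4032 = 2.48 W/m^2K

2.48 W/m^2K


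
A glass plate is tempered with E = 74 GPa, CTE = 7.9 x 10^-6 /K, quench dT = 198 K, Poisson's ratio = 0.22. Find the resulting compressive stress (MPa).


Tempering stress: sigma = E * alpha * dT / (1 - nu)
  E (MPa) = 74 * 1000 = 74000
  Numerator = 74000 * (7.9 x 10^-6) * 198 = 115.7508
  Denominator = 1 - 0.22 = 0.78
  sigma = 115.7508 / 0.78 = 148.4 MPa

148.4 MPa


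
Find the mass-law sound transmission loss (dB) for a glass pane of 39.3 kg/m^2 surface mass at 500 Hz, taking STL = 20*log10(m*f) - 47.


Mass law: STL = 20 * log10(m * f) - 47
  m * f = 39.3 * 500 = 19650
  log10(19650) = 4.29336
  STL = 20 * 4.29336 - 47 = 85.8672 - 47 = 38.9 dB

38.9 dB


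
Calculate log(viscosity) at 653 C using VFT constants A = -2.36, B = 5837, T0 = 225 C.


VFT equation: log(eta) = A + B / (T - T0)
  T - T0 = 653 - 225 = 428
  B / (T - T0) = 5837 / 428 = 13.638
  log(eta) = -2.36 + 13.638 = 11.278

11.278


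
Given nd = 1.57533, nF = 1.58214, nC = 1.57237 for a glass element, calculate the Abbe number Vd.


Abbe number formula: Vd = (nd - 1) / (nF - nC)
  nd - 1 = 1.57533 - 1 = 0.57533
  nF - nC = 1.58214 - 1.57237 = 0.00977
  Vd = 0.57533 / 0.00977 = 58.89

58.89


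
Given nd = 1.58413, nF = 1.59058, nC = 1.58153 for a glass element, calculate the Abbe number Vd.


Abbe number formula: Vd = (nd - 1) / (nF - nC)
  nd - 1 = 1.58413 - 1 = 0.58413
  nF - nC = 1.59058 - 1.58153 = 0.00905
  Vd = 0.58413 / 0.00905 = 64.54

64.54


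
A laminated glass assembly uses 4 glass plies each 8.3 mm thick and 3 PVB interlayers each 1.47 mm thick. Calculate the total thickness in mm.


Total thickness = glass contribution + PVB contribution
  Glass: 4 * 8.3 = 33.2 mm
  PVB: 3 * 1.47 = 4.41 mm
  Total = 33.2 + 4.41 = 37.61 mm

37.61 mm


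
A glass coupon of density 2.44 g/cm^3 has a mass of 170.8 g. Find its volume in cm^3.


Rearrange rho = m / V:
  V = m / rho
  V = 170.8 / 2.44 = 70.0 cm^3

70.0 cm^3


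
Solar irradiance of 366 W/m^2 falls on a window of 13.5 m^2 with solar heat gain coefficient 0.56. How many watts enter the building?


Solar heat gain: Q = Area * SHGC * Irradiance
  Q = 13.5 * 0.56 * 366 = 2767 W

2767 W


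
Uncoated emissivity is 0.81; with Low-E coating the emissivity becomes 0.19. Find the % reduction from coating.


Percentage reduction = (1 - coated/uncoated) * 100
  Ratio = 0.19 / 0.81 = 0.2346
  Reduction = (1 - 0.2346) * 100 = 76.5%

76.5%


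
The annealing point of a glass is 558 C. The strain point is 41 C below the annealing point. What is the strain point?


Strain point = annealing point - difference:
  T_strain = 558 - 41 = 517 C

517 C


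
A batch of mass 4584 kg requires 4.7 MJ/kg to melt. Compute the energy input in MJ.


Total energy = mass * specific energy
  E = 4584 * 4.7 = 21544.8 MJ

21544.8 MJ


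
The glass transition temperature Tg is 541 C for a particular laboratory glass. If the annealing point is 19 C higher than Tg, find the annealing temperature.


The annealing temperature is Tg plus the offset:
  T_anneal = 541 + 19 = 560 C

560 C


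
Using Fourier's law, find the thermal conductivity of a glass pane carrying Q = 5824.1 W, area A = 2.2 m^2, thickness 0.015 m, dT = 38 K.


Fourier's law rearranged: k = Q * t / (A * dT)
  Numerator = 5824.1 * 0.015 = 87.3615
  Denominator = 2.2 * 38 = 83.6
  k = 87.3615 / 83.6 = 1.045 W/mK

1.045 W/mK


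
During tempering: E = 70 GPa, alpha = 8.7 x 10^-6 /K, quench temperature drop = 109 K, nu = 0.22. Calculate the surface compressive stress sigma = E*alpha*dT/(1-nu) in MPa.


Tempering stress: sigma = E * alpha * dT / (1 - nu)
  E (MPa) = 70 * 1000 = 70000
  Numerator = 70000 * (8.7 x 10^-6) * 109 = 66.381
  Denominator = 1 - 0.22 = 0.78
  sigma = 66.381 / 0.78 = 85.1 MPa

85.1 MPa


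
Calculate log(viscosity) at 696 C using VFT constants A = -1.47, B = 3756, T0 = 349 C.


VFT equation: log(eta) = A + B / (T - T0)
  T - T0 = 696 - 349 = 347
  B / (T - T0) = 3756 / 347 = 10.824
  log(eta) = -1.47 + 10.824 = 9.354

9.354


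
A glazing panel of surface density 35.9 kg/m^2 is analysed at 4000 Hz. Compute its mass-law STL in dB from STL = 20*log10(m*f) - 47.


Mass law: STL = 20 * log10(m * f) - 47
  m * f = 35.9 * 4000 = 143600
  log10(143600) = 5.15715
  STL = 20 * 5.15715 - 47 = 103.143 - 47 = 56.1 dB

56.1 dB


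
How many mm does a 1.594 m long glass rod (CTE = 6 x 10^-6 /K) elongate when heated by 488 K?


Thermal expansion formula: dL = alpha * L0 * dT
  dL = (6 x 10^-6) * 1.594 * 488 = 0.00466723 m
Convert to mm: 0.00466723 * 1000 = 4.6672 mm

4.6672 mm


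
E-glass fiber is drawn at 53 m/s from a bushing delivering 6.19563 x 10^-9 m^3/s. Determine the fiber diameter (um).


Cross-sectional area from continuity:
  A = Q / v = 6.19563 x 10^-9 / 53 = 1.168987 x 10^-10 m^2
Diameter from circular cross-section:
  d = sqrt(4A / pi) * 10^6 (m -> um)
  d = sqrt(4 * 1.168987 x 10^-10 / pi) * 10^6 = 12.2 um

12.2 um


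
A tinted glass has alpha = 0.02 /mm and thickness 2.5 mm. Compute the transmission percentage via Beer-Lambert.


Beer-Lambert law: T = exp(-alpha * thickness)
  exponent = -0.02 * 2.5 = -0.05
  T = exp(-0.05) = 0.9512
  Percentage = 0.9512 * 100 = 95.12%

95.12%


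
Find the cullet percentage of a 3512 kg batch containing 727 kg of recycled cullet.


Cullet ratio = (cullet mass / total batch mass) * 100
  Ratio = 727 / 3512 * 100 = 20.7%

20.7%
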